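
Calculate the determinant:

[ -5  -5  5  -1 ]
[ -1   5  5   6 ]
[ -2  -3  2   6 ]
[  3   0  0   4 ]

Expand along row 4 (it has 2 zeros):
  − (3) · M_41   where M_41 = det([-5 5 -1; 5 5 6; -3 2 6]) = -355
  + (4) · M_44   where M_44 = det([-5 -5 5; -1 5 5; -2 -3 2]) = -20
det = (-1)·(3)·(-355) + (+1)·(4)·(-20) = 985

985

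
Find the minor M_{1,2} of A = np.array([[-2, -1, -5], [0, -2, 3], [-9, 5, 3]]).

The minor is 27.

Delete row 1 and column 2; the remaining 2×2 submatrix is [0 3; -9 3].
Its determinant is 0·3 − 3·(-9) = 27.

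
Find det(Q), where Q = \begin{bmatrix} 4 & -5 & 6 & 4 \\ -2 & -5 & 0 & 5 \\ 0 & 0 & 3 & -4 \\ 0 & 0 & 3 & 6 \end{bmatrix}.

Q is block upper-triangular with a 2×2 block and a 2×2 block on the diagonal, so its determinant equals the product of the determinants of the diagonal blocks.
det of the 2×2 block = -30
det of the 2×2 block = 30
det = (-30)·(30) = -900

|Q| = -900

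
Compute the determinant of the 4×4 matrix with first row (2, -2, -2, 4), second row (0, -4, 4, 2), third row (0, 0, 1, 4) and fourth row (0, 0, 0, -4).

32

The matrix is upper triangular, so the determinant is the product of the diagonal entries:
det = (2) · (-4) · (1) · (-4) = 32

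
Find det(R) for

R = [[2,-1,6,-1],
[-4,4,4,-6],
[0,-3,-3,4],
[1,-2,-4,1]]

Expand along row 3 (it has 1 zero):
  − (-3) · M_32   where M_32 = det([2 6 -1; -4 4 -6; 1 -4 1]) = -64
  + (-3) · M_33   where M_33 = det([2 -1 -1; -4 4 -6; 1 -2 1]) = -18
  − (4) · M_34   where M_34 = det([2 -1 6; -4 4 4; 1 -2 -4]) = 20
det = (-1)·(-3)·(-64) + (+1)·(-3)·(-18) + (-1)·(4)·(20) = -218

-218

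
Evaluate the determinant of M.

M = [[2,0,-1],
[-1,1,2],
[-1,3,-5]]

Expand along row 1:
  + 2 · |1 2; 3 -5| = 2·(-5 − 6) = -22
  + (-1) · |-1 1; -1 3| = (-1)·(-3 − (-1)) = 2
Sum: (-22) + (2) = -20

-20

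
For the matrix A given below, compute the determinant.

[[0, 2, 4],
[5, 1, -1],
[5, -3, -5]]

The determinant is -40.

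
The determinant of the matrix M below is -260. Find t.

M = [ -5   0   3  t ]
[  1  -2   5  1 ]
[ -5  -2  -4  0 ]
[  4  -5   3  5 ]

-1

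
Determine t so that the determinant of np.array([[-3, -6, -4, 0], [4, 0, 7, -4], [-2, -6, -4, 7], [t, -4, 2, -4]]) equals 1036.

4

Expanding along the column containing t, det(B) is linear in t: det(B) = (294)·t + (-140).
Set (294)·t + (-140) = 1036  ⇒  (294)·t = 1176  ⇒  t = 4.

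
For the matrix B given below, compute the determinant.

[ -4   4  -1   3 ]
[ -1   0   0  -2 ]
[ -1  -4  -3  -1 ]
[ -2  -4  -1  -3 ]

-96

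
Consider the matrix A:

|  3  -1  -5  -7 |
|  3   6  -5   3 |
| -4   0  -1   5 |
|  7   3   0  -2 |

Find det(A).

det(A) = -486

Expand along row 3 (it has 1 zero):
  + (-4) · M_31   where M_31 = det([-1 -5 -7; 6 -5 3; 3 0 -2]) = -220
  + (-1) · M_33   where M_33 = det([3 -1 -7; 3 6 3; 7 3 -2]) = 141
  − (5) · M_34   where M_34 = det([3 -1 -5; 3 6 -5; 7 3 0]) = 245
det = (+1)·(-4)·(-220) + (+1)·(-1)·(141) + (-1)·(5)·(245) = -486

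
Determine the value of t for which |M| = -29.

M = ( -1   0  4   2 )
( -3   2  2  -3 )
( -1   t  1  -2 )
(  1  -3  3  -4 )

0

Expanding along the row containing t, det(M) is linear in t: det(M) = (83)·t + (-29).
Set (83)·t + (-29) = -29  ⇒  (83)·t = 0  ⇒  t = 0.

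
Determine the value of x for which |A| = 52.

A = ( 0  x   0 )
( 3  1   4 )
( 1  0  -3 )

Expanding along the column containing x, det(A) is linear in x: det(A) = (13)·x + (0).
Set (13)·x + (0) = 52  ⇒  (13)·x = 52  ⇒  x = 4.

4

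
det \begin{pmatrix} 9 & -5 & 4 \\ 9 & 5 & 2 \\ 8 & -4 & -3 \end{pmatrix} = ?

Expand along column 1:
  + 9 · |5 2; -4 -3| = 9·(-15 − (-8)) = -63
  − 9 · |-5 4; -4 -3| = −9·(15 − (-16)) = -279
  + 8 · |-5 4; 5 2| = 8·(-10 − 20) = -240
Sum: (-63) + (-279) + (-240) = -582

-582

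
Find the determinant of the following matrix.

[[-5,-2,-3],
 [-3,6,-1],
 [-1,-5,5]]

The determinant is -220.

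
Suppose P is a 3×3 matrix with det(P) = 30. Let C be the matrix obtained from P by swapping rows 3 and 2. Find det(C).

The determinant is -30.

Swapping two rows multiplies the determinant by −1.
det(C) = (-1)·(30) = -30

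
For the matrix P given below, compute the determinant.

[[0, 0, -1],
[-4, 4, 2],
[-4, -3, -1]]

Expand along row 1:
  + (-1) · |-4 4; -4 -3| = (-1)·(12 − (-16)) = -28

-28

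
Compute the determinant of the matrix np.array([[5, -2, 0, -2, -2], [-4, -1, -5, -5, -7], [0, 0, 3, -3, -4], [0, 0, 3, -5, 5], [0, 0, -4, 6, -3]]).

52

The matrix is block upper-triangular with a 2×2 block and a 3×3 block on the diagonal, so its determinant equals the product of the determinants of the diagonal blocks.
det of the 2×2 block = -13
det of the 3×3 block = -4
det = (-13)·(-4) = 52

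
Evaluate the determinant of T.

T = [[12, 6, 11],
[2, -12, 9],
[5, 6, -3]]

The determinant is 882.

Expand along row 1:
  + 12 · |-12 9; 6 -3| = 12·(36 − 54) = -216
  − 6 · |2 9; 5 -3| = −6·(-6 − 45) = 306
  + 11 · |2 -12; 5 6| = 11·(12 − (-60)) = 792
Sum: (-216) + (306) + (792) = 882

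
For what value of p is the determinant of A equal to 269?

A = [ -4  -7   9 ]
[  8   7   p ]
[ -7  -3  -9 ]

Expanding along the row containing p, det(A) is linear in p: det(A) = (37)·p + (-27).
Set (37)·p + (-27) = 269  ⇒  (37)·p = 296  ⇒  p = 8.

8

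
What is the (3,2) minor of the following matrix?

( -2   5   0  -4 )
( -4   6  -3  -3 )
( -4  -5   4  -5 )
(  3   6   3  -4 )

-30

Delete row 3 and column 2; the remaining 3×3 submatrix is [-2 0 -4; -4 -3 -3; 3 3 -4].
Its determinant is -30.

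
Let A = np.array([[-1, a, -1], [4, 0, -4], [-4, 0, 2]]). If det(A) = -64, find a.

a = -8

Expanding along the column containing a, det(A) is linear in a: det(A) = (8)·a + (0).
Set (8)·a + (0) = -64  ⇒  (8)·a = -64  ⇒  a = -8.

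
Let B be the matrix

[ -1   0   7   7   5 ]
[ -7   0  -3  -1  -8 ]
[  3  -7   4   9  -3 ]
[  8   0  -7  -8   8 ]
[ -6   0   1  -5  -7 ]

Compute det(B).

Expand along column 2 (it has 4 zeros):
  − (-7) · M_32   where M_32 = det([-1 7 7 5; -7 -3 -1 -8; 8 -7 -8 8; -6 1 -5 -7]) = 2805
det = (-1)·(-7)·(2805) = 19635

|B| = 19635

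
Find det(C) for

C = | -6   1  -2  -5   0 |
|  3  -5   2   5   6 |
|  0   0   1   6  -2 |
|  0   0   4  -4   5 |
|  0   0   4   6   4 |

C is block upper-triangular with a 2×2 block and a 3×3 block on the diagonal, so its determinant equals the product of the determinants of the diagonal blocks.
det of the 2×2 block = 27
det of the 3×3 block = -102
det = (27)·(-102) = -2754

The determinant is -2754.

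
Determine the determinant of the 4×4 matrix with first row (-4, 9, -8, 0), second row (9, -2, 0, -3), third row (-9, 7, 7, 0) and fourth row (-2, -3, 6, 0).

Expand along column 4 (it has 3 zeros):
  + (-3) · M_24   where M_24 = det([-4 9 -8; -9 7 7; -2 -3 6]) = -220
det = (+1)·(-3)·(-220) = 660

660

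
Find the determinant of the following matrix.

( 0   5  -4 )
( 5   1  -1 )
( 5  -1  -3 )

The determinant is 90.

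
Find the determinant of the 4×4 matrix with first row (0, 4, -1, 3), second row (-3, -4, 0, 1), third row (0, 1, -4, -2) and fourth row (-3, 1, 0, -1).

300

Expand along column 1 (it has 2 zeros):
  − (-3) · M_21   where M_21 = det([4 -1 3; 1 -4 -2; 1 0 -1]) = 29
  − (-3) · M_41   where M_41 = det([4 -1 3; -4 0 1; 1 -4 -2]) = 71
det = (-1)·(-3)·(29) + (-1)·(-3)·(71) = 300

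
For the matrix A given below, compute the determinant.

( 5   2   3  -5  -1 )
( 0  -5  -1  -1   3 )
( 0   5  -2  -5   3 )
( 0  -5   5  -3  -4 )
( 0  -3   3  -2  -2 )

Expand along column 1 (it has 4 zeros):
  + (5) · M_11   where M_11 = det([-5 -1 -1 3; 5 -2 -5 3; -5 5 -3 -4; -3 3 -2 -2]) = -69
det = (+1)·(5)·(-69) = -345

-345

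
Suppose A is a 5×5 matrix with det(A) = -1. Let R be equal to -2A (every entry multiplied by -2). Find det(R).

For a 5×5 matrix, det(-2A) = (-2)^5·det(A) = -32·det(A).
det(R) = (-32)·(-1) = 32

|R| = 32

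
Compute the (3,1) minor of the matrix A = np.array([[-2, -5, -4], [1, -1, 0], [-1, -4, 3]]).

Delete row 3 and column 1; the remaining 2×2 submatrix is [-5 -4; -1 0].
Its determinant is (-5)·0 − (-4)·(-1) = -4.

-4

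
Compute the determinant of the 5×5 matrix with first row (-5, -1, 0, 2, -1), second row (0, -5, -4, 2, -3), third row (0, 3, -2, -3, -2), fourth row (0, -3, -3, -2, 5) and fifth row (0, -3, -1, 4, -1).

The determinant is 1660.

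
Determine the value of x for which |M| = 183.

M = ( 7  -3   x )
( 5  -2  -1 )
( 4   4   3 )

5

Expanding along the row containing x, det(M) is linear in x: det(M) = (28)·x + (43).
Set (28)·x + (43) = 183  ⇒  (28)·x = 140  ⇒  x = 5.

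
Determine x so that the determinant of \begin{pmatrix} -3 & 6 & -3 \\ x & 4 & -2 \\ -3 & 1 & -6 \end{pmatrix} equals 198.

Expanding along the column containing x, det(M) is linear in x: det(M) = (33)·x + (66).
Set (33)·x + (66) = 198  ⇒  (33)·x = 132  ⇒  x = 4.

x = 4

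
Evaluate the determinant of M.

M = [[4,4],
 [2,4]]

8

det(M) = 4·4 − 4·2 = 16 − 8 = 8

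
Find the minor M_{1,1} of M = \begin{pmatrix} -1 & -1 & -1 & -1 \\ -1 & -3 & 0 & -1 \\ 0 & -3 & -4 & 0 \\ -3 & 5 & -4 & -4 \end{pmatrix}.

Delete row 1 and column 1; the remaining 3×3 submatrix is [-3 0 -1; -3 -4 0; 5 -4 -4].
Its determinant is -80.

The minor is -80.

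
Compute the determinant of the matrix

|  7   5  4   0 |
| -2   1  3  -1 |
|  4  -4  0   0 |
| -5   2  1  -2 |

-224

Expand along row 3 (it has 2 zeros):
  + (4) · M_31   where M_31 = det([5 4 0; 1 3 -1; 2 1 -2]) = -25
  − (-4) · M_32   where M_32 = det([7 4 0; -2 3 -1; -5 1 -2]) = -31
det = (+1)·(4)·(-25) + (-1)·(-4)·(-31) = -224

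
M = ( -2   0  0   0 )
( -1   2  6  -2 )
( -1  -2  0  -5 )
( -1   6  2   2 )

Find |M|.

Expand along row 1 (it has 3 zeros):
  + (-2) · M_11   where M_11 = det([2 6 -2; -2 0 -5; 6 2 2]) = -128
det = (+1)·(-2)·(-128) = 256

256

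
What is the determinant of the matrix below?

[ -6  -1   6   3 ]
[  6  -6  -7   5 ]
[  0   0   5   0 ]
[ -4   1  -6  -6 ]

Expand along row 3 (it has 3 zeros):
  + (5) · M_33   where M_33 = det([-6 -1 3; 6 -6 5; -4 1 -6]) = -256
det = (+1)·(5)·(-256) = -1280

-1280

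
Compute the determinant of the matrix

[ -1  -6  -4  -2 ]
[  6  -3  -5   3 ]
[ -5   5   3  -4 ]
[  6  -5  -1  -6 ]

1452

Expand along row 1:
  + (-1) · M_11   where M_11 = det([-3 -5 3; 5 3 -4; -5 -1 -6]) = -154
  − (-6) · M_12   where M_12 = det([6 -5 3; -5 3 -4; 6 -1 -6]) = 99
  + (-4) · M_13   where M_13 = det([6 -3 3; -5 5 -4; 6 -5 -6]) = -153
  − (-2) · M_14   where M_14 = det([6 -3 -5; -5 5 3; 6 -5 -1]) = 46
det = (+1)·(-1)·(-154) + (-1)·(-6)·(99) + (+1)·(-4)·(-153) + (-1)·(-2)·(46) = 1452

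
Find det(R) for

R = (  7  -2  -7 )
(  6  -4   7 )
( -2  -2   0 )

|R| = 266

Expand along row 3:
  + (-2) · |-2 -7; -4 7| = (-2)·(-14 − 28) = 84
  − (-2) · |7 -7; 6 7| = −(-2)·(49 − (-42)) = 182
Sum: (84) + (182) = 266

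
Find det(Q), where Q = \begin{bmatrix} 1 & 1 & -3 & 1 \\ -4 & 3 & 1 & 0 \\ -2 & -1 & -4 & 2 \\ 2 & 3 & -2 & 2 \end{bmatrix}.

-100

Expand along row 2 (it has 1 zero):
  − (-4) · M_21   where M_21 = det([1 -3 1; -1 -4 2; 3 -2 2]) = -14
  + (3) · M_22   where M_22 = det([1 -3 1; -2 -4 2; 2 -2 2]) = -16
  − (1) · M_23   where M_23 = det([1 1 1; -2 -1 2; 2 3 2]) = -4
det = (-1)·(-4)·(-14) + (+1)·(3)·(-16) + (-1)·(1)·(-4) = -100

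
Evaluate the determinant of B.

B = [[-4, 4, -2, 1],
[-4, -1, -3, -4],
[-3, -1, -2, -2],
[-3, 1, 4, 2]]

|B| = -128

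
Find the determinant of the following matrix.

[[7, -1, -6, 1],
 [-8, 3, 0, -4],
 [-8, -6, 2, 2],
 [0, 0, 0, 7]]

Expand along row 4 (it has 3 zeros):
  + (7) · M_44   where M_44 = det([7 -1 -6; -8 3 0; -8 -6 2]) = -406
det = (+1)·(7)·(-406) = -2842

The determinant is -2842.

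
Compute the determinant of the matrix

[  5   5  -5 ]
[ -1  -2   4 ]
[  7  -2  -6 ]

The determinant is 130.

Expand along column 1:
  + 5 · |-2 4; -2 -6| = 5·(12 − (-8)) = 100
  − (-1) · |5 -5; -2 -6| = −(-1)·(-30 − 10) = -40
  + 7 · |5 -5; -2 4| = 7·(20 − 10) = 70
Sum: (100) + (-40) + (70) = 130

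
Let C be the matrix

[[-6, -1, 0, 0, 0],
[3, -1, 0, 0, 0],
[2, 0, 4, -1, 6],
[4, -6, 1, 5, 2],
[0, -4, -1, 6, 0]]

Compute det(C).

C is block lower-triangular with a 2×2 block and a 3×3 block on the diagonal, so its determinant equals the product of the determinants of the diagonal blocks.
det of the 2×2 block = 9
det of the 3×3 block = 20
det = (9)·(20) = 180

180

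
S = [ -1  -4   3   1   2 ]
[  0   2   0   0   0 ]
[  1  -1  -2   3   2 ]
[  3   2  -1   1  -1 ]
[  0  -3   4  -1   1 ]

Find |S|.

Expand along row 2 (it has 4 zeros):
  + (2) · M_22   where M_22 = det([-1 3 1 2; 1 -2 3 2; 3 -1 1 -1; 0 4 -1 1]) = 39
det = (+1)·(2)·(39) = 78

The determinant is 78.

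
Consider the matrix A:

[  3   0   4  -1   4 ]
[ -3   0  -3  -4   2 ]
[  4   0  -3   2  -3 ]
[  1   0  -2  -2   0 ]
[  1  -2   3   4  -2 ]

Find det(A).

290

Expand along column 2 (it has 4 zeros):
  − (-2) · M_52   where M_52 = det([3 4 -1 4; -3 -3 -4 2; 4 -3 2 -3; 1 -2 -2 0]) = 145
det = (-1)·(-2)·(145) = 290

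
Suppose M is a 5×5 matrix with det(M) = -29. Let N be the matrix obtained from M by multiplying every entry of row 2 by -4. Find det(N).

Scaling one row by -4 multiplies the determinant by -4.
det(N) = (-4)·(-29) = 116

The determinant is 116.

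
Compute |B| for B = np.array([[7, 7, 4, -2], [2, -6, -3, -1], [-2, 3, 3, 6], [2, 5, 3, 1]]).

Expand along row 1:
  + (7) · M_11   where M_11 = det([-6 -3 -1; 3 3 6; 5 3 1]) = 15
  − (7) · M_12   where M_12 = det([2 -3 -1; -2 3 6; 2 3 1]) = -60
  + (4) · M_13   where M_13 = det([2 -6 -1; -2 3 6; 2 5 1]) = -122
  − (-2) · M_14   where M_14 = det([2 -6 -3; -2 3 3; 2 5 3]) = -36
det = (+1)·(7)·(15) + (-1)·(7)·(-60) + (+1)·(4)·(-122) + (-1)·(-2)·(-36) = -35

-35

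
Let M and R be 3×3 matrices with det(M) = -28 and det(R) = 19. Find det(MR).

det(MR) = det(M)·det(R) = (-28)·(19) = -532

The determinant is -532.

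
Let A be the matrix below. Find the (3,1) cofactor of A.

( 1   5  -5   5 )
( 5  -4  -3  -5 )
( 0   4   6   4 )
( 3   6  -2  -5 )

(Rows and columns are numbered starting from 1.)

405

Delete row 3 and column 1; the remaining 3×3 submatrix is [5 -5 5; -4 -3 -5; 6 -2 -5].
Its determinant is 405.
The cofactor carries sign (−1)^(3+1) = +1, so C_{3,1} = +(405) = 405.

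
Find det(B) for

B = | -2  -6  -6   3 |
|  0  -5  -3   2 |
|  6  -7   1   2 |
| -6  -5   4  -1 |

Expand along row 2 (it has 1 zero):
  + (-5) · M_22   where M_22 = det([-2 -6 3; 6 1 2; -6 4 -1]) = 144
  − (-3) · M_23   where M_23 = det([-2 -6 3; 6 -7 2; -6 -5 -1]) = -214
  + (2) · M_24   where M_24 = det([-2 -6 -6; 6 -7 1; -6 -5 4]) = 658
det = (+1)·(-5)·(144) + (-1)·(-3)·(-214) + (+1)·(2)·(658) = -46

det(B) = -46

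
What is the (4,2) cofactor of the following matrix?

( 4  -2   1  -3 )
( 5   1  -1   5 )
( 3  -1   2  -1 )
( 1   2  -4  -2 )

-55

Delete row 4 and column 2; the remaining 3×3 submatrix is [4 1 -3; 5 -1 5; 3 2 -1].
Its determinant is -55.
The cofactor carries sign (−1)^(4+2) = +1, so C_{4,2} = +(-55) = -55.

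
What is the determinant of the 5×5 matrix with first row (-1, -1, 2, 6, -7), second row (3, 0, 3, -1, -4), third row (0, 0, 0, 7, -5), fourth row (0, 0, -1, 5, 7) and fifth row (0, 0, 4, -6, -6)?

The matrix is block upper-triangular with a 2×2 block and a 3×3 block on the diagonal, so its determinant equals the product of the determinants of the diagonal blocks.
det of the 2×2 block = 3
det of the 3×3 block = 224
det = (3)·(224) = 672

672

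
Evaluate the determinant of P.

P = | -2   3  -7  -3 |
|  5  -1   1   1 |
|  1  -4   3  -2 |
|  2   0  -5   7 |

|P| = 965

Expand along row 4 (it has 1 zero):
  − (2) · M_41   where M_41 = det([3 -7 -3; -1 1 1; -4 3 -2]) = 24
  − (-5) · M_43   where M_43 = det([-2 3 -3; 5 -1 1; 1 -4 -2]) = 78
  + (7) · M_44   where M_44 = det([-2 3 -7; 5 -1 1; 1 -4 3]) = 89
det = (-1)·(2)·(24) + (-1)·(-5)·(78) + (+1)·(7)·(89) = 965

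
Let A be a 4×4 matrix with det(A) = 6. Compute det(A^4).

The determinant is 1296.

det(A^4) = (det A)^4 = (6)^4 = 1296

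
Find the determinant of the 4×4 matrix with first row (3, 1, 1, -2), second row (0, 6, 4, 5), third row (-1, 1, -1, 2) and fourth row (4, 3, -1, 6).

-190

Expand along row 2 (it has 1 zero):
  + (6) · M_22   where M_22 = det([3 1 -2; -1 -1 2; 4 -1 6]) = -8
  − (4) · M_23   where M_23 = det([3 1 -2; -1 1 2; 4 3 6]) = 28
  + (5) · M_24   where M_24 = det([3 1 1; -1 1 -1; 4 3 -1]) = -6
det = (+1)·(6)·(-8) + (-1)·(4)·(28) + (+1)·(5)·(-6) = -190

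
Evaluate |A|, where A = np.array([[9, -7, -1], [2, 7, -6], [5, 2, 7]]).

Expand along row 1:
  + 9 · |7 -6; 2 7| = 9·(49 − (-12)) = 549
  − (-7) · |2 -6; 5 7| = −(-7)·(14 − (-30)) = 308
  + (-1) · |2 7; 5 2| = (-1)·(4 − 35) = 31
Sum: (549) + (308) + (31) = 888

The determinant is 888.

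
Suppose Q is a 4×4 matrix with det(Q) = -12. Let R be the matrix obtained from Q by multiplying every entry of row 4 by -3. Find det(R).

|R| = 36

Scaling one row by -3 multiplies the determinant by -3.
det(R) = (-3)·(-12) = 36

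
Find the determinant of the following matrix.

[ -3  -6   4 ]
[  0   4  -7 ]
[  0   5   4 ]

Expand along column 1:
  + (-3) · |4 -7; 5 4| = (-3)·(16 − (-35)) = -153

The determinant is -153.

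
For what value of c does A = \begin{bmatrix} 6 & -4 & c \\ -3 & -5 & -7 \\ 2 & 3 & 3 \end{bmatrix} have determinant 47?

c = -9

Expanding along the column containing c, det(A) is linear in c: det(A) = (1)·c + (56).
Set (1)·c + (56) = 47  ⇒  (1)·c = -9  ⇒  c = -9.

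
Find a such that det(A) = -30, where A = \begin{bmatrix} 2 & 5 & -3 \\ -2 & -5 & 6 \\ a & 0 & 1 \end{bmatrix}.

-2

Expanding along the column containing a, det(A) is linear in a: det(A) = (15)·a + (0).
Set (15)·a + (0) = -30  ⇒  (15)·a = -30  ⇒  a = -2.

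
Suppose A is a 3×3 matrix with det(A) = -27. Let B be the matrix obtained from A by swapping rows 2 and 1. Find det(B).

Swapping two rows multiplies the determinant by −1.
det(B) = (-1)·(-27) = 27

27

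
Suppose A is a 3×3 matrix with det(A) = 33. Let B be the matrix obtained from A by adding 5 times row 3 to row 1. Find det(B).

Adding a multiple of one row to another leaves the determinant unchanged.
det(B) = (1)·(33) = 33

det(B) = 33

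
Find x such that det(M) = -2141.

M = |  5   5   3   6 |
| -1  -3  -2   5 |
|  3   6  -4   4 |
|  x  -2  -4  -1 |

x = 4

Expanding along the column containing x, det(M) is linear in x: det(M) = (-330)·x + (-821).
Set (-330)·x + (-821) = -2141  ⇒  (-330)·x = -1320  ⇒  x = 4.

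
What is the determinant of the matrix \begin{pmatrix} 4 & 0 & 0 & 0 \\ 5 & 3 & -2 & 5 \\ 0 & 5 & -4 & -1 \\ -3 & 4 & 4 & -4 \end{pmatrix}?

832

Expand along row 1 (it has 3 zeros):
  + (4) · M_11   where M_11 = det([3 -2 5; 5 -4 -1; 4 4 -4]) = 208
det = (+1)·(4)·(208) = 832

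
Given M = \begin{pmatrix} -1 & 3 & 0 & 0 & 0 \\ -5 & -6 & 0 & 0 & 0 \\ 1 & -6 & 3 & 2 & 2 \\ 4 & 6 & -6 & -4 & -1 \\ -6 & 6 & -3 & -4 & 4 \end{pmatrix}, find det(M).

M is block lower-triangular with a 2×2 block and a 3×3 block on the diagonal, so its determinant equals the product of the determinants of the diagonal blocks.
det of the 2×2 block = 21
det of the 3×3 block = 18
det = (21)·(18) = 378

|M| = 378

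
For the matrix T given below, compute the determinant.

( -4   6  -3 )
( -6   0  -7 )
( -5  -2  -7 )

Expand along column 2:
  − 6 · |-6 -7; -5 -7| = −6·(42 − 35) = -42
  − (-2) · |-4 -3; -6 -7| = −(-2)·(28 − 18) = 20
Sum: (-42) + (20) = -22

-22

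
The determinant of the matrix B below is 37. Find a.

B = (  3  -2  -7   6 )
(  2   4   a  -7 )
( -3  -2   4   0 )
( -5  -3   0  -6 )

Expanding along the column containing a, det(B) is linear in a: det(B) = (-66)·a + (-293).
Set (-66)·a + (-293) = 37  ⇒  (-66)·a = 330  ⇒  a = -5.

-5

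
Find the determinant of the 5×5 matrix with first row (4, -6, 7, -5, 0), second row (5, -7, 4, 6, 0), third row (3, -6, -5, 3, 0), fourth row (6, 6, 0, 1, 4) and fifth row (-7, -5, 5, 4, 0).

Expand along column 5 (it has 4 zeros):
  − (4) · M_45   where M_45 = det([4 -6 7 -5; 5 -7 4 6; 3 -6 -5 3; -7 -5 5 4]) = -7065
det = (-1)·(4)·(-7065) = 28260

28260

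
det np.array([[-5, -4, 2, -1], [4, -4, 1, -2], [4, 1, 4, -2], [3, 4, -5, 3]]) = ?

82

Expand along row 1:
  + (-5) · M_11   where M_11 = det([-4 1 -2; 1 4 -2; 4 -5 3]) = 23
  − (-4) · M_12   where M_12 = det([4 1 -2; 4 4 -2; 3 -5 3]) = 54
  + (2) · M_13   where M_13 = det([4 -4 -2; 4 1 -2; 3 4 3]) = 90
  − (-1) · M_14   where M_14 = det([4 -4 1; 4 1 4; 3 4 -5]) = -199
det = (+1)·(-5)·(23) + (-1)·(-4)·(54) + (+1)·(2)·(90) + (-1)·(-1)·(-199) = 82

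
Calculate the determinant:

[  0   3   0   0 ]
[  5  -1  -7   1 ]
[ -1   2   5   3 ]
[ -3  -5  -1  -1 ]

-228

Expand along row 1 (it has 3 zeros):
  − (3) · M_12   where M_12 = det([5 -7 1; -1 5 3; -3 -1 -1]) = 76
det = (-1)·(3)·(76) = -228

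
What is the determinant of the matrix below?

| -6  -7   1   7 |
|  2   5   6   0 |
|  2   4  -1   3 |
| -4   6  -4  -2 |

-3044

Expand along row 2 (it has 1 zero):
  − (2) · M_21   where M_21 = det([-7 1 7; 4 -1 3; 6 -4 -2]) = -142
  + (5) · M_22   where M_22 = det([-6 1 7; 2 -1 3; -4 -4 -2]) = -176
  − (6) · M_23   where M_23 = det([-6 -7 7; 2 4 3; -4 6 -2]) = 408
det = (-1)·(2)·(-142) + (+1)·(5)·(-176) + (-1)·(6)·(408) = -3044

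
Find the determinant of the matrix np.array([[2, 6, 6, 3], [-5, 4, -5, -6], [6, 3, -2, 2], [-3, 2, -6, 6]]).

The determinant is -5047.

Expand along row 1:
  + (2) · M_11   where M_11 = det([4 -5 -6; 3 -2 2; 2 -6 6]) = 154
  − (6) · M_12   where M_12 = det([-5 -5 -6; 6 -2 2; -3 -6 6]) = 462
  + (6) · M_13   where M_13 = det([-5 4 -6; 6 3 2; -3 2 6]) = -364
  − (3) · M_14   where M_14 = det([-5 4 -5; 6 3 -2; -3 2 -6]) = 133
det = (+1)·(2)·(154) + (-1)·(6)·(462) + (+1)·(6)·(-364) + (-1)·(3)·(133) = -5047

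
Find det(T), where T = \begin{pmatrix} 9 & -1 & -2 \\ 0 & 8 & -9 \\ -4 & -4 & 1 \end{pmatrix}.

-352

Expand along row 2:
  + 8 · |9 -2; -4 1| = 8·(9 − 8) = 8
  − (-9) · |9 -1; -4 -4| = −(-9)·(-36 − 4) = -360
Sum: (8) + (-360) = -352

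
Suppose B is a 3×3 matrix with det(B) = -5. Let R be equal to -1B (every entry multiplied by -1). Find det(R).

For a 3×3 matrix, det(-1B) = (-1)^3·det(B) = -1·det(B).
det(R) = (-1)·(-5) = 5

|R| = 5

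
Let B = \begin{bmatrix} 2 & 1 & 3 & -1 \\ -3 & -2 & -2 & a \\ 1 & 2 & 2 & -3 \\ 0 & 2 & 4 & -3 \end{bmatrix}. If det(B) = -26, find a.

a = 0

Expanding along the row containing a, det(B) is linear in a: det(B) = (10)·a + (-26).
Set (10)·a + (-26) = -26  ⇒  (10)·a = 0  ⇒  a = 0.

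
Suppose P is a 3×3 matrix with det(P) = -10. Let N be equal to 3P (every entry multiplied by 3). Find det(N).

-270

For a 3×3 matrix, det(3P) = 3^3·det(P) = 27·det(P).
det(N) = (27)·(-10) = -270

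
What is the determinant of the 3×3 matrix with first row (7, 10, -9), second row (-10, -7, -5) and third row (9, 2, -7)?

Expand along column 1:
  + 7 · |-7 -5; 2 -7| = 7·(49 − (-10)) = 413
  − (-10) · |10 -9; 2 -7| = −(-10)·(-70 − (-18)) = -520
  + 9 · |10 -9; -7 -5| = 9·(-50 − 63) = -1017
Sum: (413) + (-520) + (-1017) = -1124

The determinant is -1124.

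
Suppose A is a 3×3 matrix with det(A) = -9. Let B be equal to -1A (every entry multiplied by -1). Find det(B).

For a 3×3 matrix, det(-1A) = (-1)^3·det(A) = -1·det(A).
det(B) = (-1)·(-9) = 9

det(B) = 9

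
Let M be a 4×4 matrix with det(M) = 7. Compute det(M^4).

2401

det(M^4) = (det M)^4 = (7)^4 = 2401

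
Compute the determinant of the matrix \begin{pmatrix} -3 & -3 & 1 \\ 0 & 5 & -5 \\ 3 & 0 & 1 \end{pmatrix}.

Expand along row 2:
  + 5 · |-3 1; 3 1| = 5·(-3 − 3) = -30
  − (-5) · |-3 -3; 3 0| = −(-5)·(0 − (-9)) = 45
Sum: (-30) + (45) = 15

The determinant is 15.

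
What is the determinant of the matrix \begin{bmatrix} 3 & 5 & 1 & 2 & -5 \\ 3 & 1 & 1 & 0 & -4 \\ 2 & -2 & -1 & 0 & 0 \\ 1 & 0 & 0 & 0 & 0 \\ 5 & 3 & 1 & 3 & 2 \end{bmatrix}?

-47

Expand along row 4 (it has 4 zeros):
  − (1) · M_41   where M_41 = det([5 1 2 -5; 1 1 0 -4; -2 -1 0 0; 3 1 3 2]) = 47
det = (-1)·(1)·(47) = -47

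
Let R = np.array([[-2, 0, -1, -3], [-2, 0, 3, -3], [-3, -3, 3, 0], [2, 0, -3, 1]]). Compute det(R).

Expand along column 2 (it has 3 zeros):
  − (-3) · M_32   where M_32 = det([-2 -1 -3; -2 3 -3; 2 -3 1]) = 16
det = (-1)·(-3)·(16) = 48

|R| = 48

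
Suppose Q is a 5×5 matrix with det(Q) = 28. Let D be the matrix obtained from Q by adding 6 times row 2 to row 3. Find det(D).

|D| = 28

Adding a multiple of one row to another leaves the determinant unchanged.
det(D) = (1)·(28) = 28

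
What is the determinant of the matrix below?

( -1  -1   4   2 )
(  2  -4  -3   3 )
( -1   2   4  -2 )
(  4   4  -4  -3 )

111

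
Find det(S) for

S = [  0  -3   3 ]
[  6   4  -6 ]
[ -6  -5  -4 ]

Expand along row 1:
  − (-3) · |6 -6; -6 -4| = −(-3)·(-24 − 36) = -180
  + 3 · |6 4; -6 -5| = 3·(-30 − (-24)) = -18
Sum: (-180) + (-18) = -198

-198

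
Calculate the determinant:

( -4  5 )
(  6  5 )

det = (-4)·5 − 5·6 = -20 − 30 = -50

-50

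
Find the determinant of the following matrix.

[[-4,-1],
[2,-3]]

14

det = (-4)·(-3) − (-1)·2 = 12 − (-2) = 14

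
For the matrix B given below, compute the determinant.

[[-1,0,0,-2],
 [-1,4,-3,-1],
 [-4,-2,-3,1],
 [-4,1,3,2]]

318

Expand along row 1 (it has 2 zeros):
  + (-1) · M_11   where M_11 = det([4 -3 -1; -2 -3 1; 1 3 2]) = -48
  − (-2) · M_14   where M_14 = det([-1 4 -3; -4 -2 -3; -4 1 3]) = 135
det = (+1)·(-1)·(-48) + (-1)·(-2)·(135) = 318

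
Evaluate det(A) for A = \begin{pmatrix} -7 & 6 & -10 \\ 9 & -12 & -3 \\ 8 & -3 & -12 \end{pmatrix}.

Expand along column 1:
  + (-7) · |-12 -3; -3 -12| = (-7)·(144 − 9) = -945
  − 9 · |6 -10; -3 -12| = −9·(-72 − 30) = 918
  + 8 · |6 -10; -12 -3| = 8·(-18 − 120) = -1104
Sum: (-945) + (918) + (-1104) = -1131

-1131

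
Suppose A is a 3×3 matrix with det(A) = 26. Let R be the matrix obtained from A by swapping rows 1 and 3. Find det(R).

Swapping two rows multiplies the determinant by −1.
det(R) = (-1)·(26) = -26

|R| = -26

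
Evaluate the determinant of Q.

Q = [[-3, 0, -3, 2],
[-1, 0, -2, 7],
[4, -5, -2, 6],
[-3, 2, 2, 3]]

314

Expand along column 2 (it has 2 zeros):
  − (-5) · M_32   where M_32 = det([-3 -3 2; -1 -2 7; -3 2 3]) = 98
  + (2) · M_42   where M_42 = det([-3 -3 2; -1 -2 7; 4 -2 6]) = -88
det = (-1)·(-5)·(98) + (+1)·(2)·(-88) = 314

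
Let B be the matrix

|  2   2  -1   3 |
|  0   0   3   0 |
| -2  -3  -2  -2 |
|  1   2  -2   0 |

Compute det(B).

Expand along row 2 (it has 3 zeros):
  − (3) · M_23   where M_23 = det([2 2 3; -2 -3 -2; 1 2 0]) = 1
det = (-1)·(3)·(1) = -3

-3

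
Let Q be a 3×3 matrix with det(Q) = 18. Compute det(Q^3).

5832

det(Q^3) = (det Q)^3 = (18)^3 = 5832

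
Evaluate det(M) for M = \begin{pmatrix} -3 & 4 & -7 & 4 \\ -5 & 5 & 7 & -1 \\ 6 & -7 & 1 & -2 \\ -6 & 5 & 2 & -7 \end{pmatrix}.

134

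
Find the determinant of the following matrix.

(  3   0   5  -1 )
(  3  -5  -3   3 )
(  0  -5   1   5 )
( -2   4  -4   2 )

Expand along row 1 (it has 1 zero):
  + (3) · M_11   where M_11 = det([-5 -3 3; -5 1 5; 4 -4 2]) = -152
  + (5) · M_13   where M_13 = det([3 -5 3; 0 -5 5; -2 4 2]) = -70
  − (-1) · M_14   where M_14 = det([3 -5 -3; 0 -5 1; -2 4 -4]) = 88
det = (+1)·(3)·(-152) + (+1)·(5)·(-70) + (-1)·(-1)·(88) = -718

-718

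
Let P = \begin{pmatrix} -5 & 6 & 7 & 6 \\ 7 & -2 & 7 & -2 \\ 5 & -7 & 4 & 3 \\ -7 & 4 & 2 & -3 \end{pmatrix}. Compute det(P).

Expand along row 1:
  + (-5) · M_11   where M_11 = det([-2 7 -2; -7 4 3; 4 2 -3]) = 33
  − (6) · M_12   where M_12 = det([7 7 -2; 5 4 3; -7 2 -3]) = -244
  + (7) · M_13   where M_13 = det([7 -2 -2; 5 -7 3; -7 4 -3]) = 133
  − (6) · M_14   where M_14 = det([7 -2 7; 5 -7 4; -7 4 2]) = -337
det = (+1)·(-5)·(33) + (-1)·(6)·(-244) + (+1)·(7)·(133) + (-1)·(6)·(-337) = 4252

det(P) = 4252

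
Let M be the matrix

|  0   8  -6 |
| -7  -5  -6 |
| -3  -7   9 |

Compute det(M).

Expand along column 1:
  − (-7) · |8 -6; -7 9| = −(-7)·(72 − 42) = 210
  + (-3) · |8 -6; -5 -6| = (-3)·(-48 − 30) = 234
Sum: (210) + (234) = 444

The determinant is 444.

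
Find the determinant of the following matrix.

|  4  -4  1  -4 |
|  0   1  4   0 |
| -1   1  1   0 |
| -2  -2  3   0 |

Expand along column 4 (it has 3 zeros):
  − (-4) · M_14   where M_14 = det([0 1 4; -1 1 1; -2 -2 3]) = 17
det = (-1)·(-4)·(17) = 68

The determinant is 68.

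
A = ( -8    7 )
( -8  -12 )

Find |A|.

The determinant is 152.

det(A) = (-8)·(-12) − 7·(-8) = 96 − (-56) = 152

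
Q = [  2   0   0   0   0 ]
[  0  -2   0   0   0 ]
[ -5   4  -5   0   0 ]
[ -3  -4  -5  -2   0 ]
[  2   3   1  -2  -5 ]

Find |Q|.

The determinant is 200.

Q is lower triangular, so det(Q) is the product of the diagonal entries:
det = (2) · (-2) · (-5) · (-2) · (-5) = 200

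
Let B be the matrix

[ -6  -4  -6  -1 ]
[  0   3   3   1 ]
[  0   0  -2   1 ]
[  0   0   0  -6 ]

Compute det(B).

B is upper triangular, so det(B) is the product of the diagonal entries:
det = (-6) · (3) · (-2) · (-6) = -216

-216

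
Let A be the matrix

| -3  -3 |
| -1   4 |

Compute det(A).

det(A) = (-3)·4 − (-3)·(-1) = -12 − 3 = -15

-15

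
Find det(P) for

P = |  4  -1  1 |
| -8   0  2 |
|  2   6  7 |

Expand along row 2:
  − (-8) · |-1 1; 6 7| = −(-8)·(-7 − 6) = -104
  − 2 · |4 -1; 2 6| = −2·(24 − (-2)) = -52
Sum: (-104) + (-52) = -156

det(P) = -156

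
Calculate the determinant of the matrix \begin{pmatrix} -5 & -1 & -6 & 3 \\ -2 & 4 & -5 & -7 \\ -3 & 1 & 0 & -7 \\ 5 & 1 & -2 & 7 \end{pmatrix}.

24

Expand along row 3 (it has 1 zero):
  + (-3) · M_31   where M_31 = det([-1 -6 3; 4 -5 -7; 1 -2 7]) = 250
  − (1) · M_32   where M_32 = det([-5 -6 3; -2 -5 -7; 5 -2 7]) = 458
  − (-7) · M_34   where M_34 = det([-5 -1 -6; -2 4 -5; 5 1 -2]) = 176
det = (+1)·(-3)·(250) + (-1)·(1)·(458) + (-1)·(-7)·(176) = 24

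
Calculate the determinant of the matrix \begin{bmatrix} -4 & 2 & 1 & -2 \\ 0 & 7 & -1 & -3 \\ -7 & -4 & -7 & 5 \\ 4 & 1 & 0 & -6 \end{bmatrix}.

-1635

Expand along row 2 (it has 1 zero):
  + (7) · M_22   where M_22 = det([-4 1 -2; -7 -7 5; 4 0 -6]) = -246
  − (-1) · M_23   where M_23 = det([-4 2 -2; -7 -4 5; 4 1 -6]) = -138
  + (-3) · M_24   where M_24 = det([-4 2 1; -7 -4 -7; 4 1 0]) = -75
det = (+1)·(7)·(-246) + (-1)·(-1)·(-138) + (+1)·(-3)·(-75) = -1635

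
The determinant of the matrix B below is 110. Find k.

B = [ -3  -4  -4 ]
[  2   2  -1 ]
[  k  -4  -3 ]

Expanding along the row containing k, det(B) is linear in k: det(B) = (12)·k + (38).
Set (12)·k + (38) = 110  ⇒  (12)·k = 72  ⇒  k = 6.

6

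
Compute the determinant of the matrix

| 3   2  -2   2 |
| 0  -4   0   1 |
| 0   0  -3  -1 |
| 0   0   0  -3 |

-108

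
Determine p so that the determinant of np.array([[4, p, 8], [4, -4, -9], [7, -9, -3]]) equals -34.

Expanding along the row containing p, det(A) is linear in p: det(A) = (-51)·p + (-340).
Set (-51)·p + (-340) = -34  ⇒  (-51)·p = 306  ⇒  p = -6.

-6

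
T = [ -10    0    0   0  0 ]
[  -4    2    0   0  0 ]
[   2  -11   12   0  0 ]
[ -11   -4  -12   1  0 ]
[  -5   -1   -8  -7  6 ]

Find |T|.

-1440

T is lower triangular, so det(T) is the product of the diagonal entries:
det = (-10) · (2) · (12) · (1) · (6) = -1440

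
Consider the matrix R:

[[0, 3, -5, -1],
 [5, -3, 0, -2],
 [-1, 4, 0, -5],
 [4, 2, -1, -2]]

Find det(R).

|R| = -496

Expand along column 3 (it has 2 zeros):
  + (-5) · M_13   where M_13 = det([5 -3 -2; -1 4 -5; 4 2 -2]) = 112
  − (-1) · M_43   where M_43 = det([0 3 -1; 5 -3 -2; -1 4 -5]) = 64
det = (+1)·(-5)·(112) + (-1)·(-1)·(64) = -496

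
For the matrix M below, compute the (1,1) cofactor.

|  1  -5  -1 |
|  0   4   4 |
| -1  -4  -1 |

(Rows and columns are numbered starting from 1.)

12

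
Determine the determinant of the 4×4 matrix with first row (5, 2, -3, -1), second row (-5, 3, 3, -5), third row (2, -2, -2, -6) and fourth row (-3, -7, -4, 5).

Expand along row 1:
  + (5) · M_11   where M_11 = det([3 3 -5; -2 -2 -6; -7 -4 5]) = 84
  − (2) · M_12   where M_12 = det([-5 3 -5; 2 -2 -6; -3 -4 5]) = 264
  + (-3) · M_13   where M_13 = det([-5 3 -5; 2 -2 -6; -3 -7 5]) = 384
  − (-1) · M_14   where M_14 = det([-5 3 3; 2 -2 -2; -3 -7 -4]) = 12
det = (+1)·(5)·(84) + (-1)·(2)·(264) + (+1)·(-3)·(384) + (-1)·(-1)·(12) = -1248

-1248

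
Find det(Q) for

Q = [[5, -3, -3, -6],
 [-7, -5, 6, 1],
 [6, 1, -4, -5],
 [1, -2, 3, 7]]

Expand along row 1:
  + (5) · M_11   where M_11 = det([-5 6 1; 1 -4 -5; -2 3 7]) = 78
  − (-3) · M_12   where M_12 = det([-7 6 1; 6 -4 -5; 1 3 7]) = -169
  + (-3) · M_13   where M_13 = det([-7 -5 1; 6 1 -5; 1 -2 7]) = 243
  − (-6) · M_14   where M_14 = det([-7 -5 6; 6 1 -4; 1 -2 3]) = 67
det = (+1)·(5)·(78) + (-1)·(-3)·(-169) + (+1)·(-3)·(243) + (-1)·(-6)·(67) = -444

-444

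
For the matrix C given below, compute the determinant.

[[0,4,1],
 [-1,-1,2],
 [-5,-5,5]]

-20

Expand along row 1:
  − 4 · |-1 2; -5 5| = −4·(-5 − (-10)) = -20
  + 1 · |-1 -1; -5 -5| = 1·(5 − 5) = 0
Sum: (-20) + (0) = -20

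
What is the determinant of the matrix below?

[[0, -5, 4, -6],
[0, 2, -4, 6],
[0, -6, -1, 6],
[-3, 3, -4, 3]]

162

Expand along column 1 (it has 3 zeros):
  − (-3) · M_41   where M_41 = det([-5 4 -6; 2 -4 6; -6 -1 6]) = 54
det = (-1)·(-3)·(54) = 162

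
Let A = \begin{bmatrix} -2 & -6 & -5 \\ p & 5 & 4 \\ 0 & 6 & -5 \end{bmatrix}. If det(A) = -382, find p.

Expanding along the row containing p, det(A) is linear in p: det(A) = (-60)·p + (98).
Set (-60)·p + (98) = -382  ⇒  (-60)·p = -480  ⇒  p = 8.

8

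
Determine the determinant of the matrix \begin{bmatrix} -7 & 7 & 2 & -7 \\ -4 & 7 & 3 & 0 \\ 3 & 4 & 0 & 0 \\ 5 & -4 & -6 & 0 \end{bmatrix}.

The determinant is 882.

Expand along column 4 (it has 3 zeros):
  − (-7) · M_14   where M_14 = det([-4 7 3; 3 4 0; 5 -4 -6]) = 126
det = (-1)·(-7)·(126) = 882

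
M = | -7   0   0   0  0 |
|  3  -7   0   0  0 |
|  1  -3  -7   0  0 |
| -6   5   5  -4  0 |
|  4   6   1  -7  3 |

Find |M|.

4116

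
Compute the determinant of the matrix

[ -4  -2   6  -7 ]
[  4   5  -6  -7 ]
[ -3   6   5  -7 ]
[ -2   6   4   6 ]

146

Expand along row 1:
  + (-4) · M_11   where M_11 = det([5 -6 -7; 6 5 -7; 6 4 6]) = 800
  − (-2) · M_12   where M_12 = det([4 -6 -7; -3 5 -7; -2 4 6]) = 54
  + (6) · M_13   where M_13 = det([4 5 -7; -3 6 -7; -2 6 6]) = 514
  − (-7) · M_14   where M_14 = det([4 5 -6; -3 6 5; -2 6 4]) = 22
det = (+1)·(-4)·(800) + (-1)·(-2)·(54) + (+1)·(6)·(514) + (-1)·(-7)·(22) = 146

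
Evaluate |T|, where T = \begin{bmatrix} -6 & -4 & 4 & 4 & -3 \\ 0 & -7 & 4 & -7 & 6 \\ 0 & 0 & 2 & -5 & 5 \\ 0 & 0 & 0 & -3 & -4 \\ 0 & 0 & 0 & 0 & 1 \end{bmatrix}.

The determinant is -252.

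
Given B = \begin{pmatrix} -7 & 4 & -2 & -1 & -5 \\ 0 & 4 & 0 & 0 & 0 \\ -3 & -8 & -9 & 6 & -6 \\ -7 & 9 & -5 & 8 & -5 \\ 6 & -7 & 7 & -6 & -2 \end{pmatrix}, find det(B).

Expand along row 2 (it has 4 zeros):
  + (4) · M_22   where M_22 = det([-7 -2 -1 -5; -3 -9 6 -6; -7 -5 8 -5; 6 7 -6 -2]) = -3105
det = (+1)·(4)·(-3105) = -12420

-12420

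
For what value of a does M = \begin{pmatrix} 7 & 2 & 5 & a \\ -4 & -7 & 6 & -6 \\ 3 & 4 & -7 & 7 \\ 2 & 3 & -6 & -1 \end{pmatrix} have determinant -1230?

a = -2

Expanding along the row containing a, det(M) is linear in a: det(M) = (10)·a + (-1210).
Set (10)·a + (-1210) = -1230  ⇒  (10)·a = -20  ⇒  a = -2.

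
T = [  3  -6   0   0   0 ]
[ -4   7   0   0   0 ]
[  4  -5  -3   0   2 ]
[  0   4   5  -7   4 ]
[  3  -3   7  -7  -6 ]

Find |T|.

|T| = 546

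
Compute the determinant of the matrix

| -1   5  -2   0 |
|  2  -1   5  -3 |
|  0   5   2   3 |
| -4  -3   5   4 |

701

Expand along row 1 (it has 1 zero):
  + (-1) · M_11   where M_11 = det([-1 5 -3; 5 2 3; -3 5 4]) = -231
  − (5) · M_12   where M_12 = det([2 5 -3; 0 2 3; -4 5 4]) = -98
  + (-2) · M_13   where M_13 = det([2 -1 -3; 0 5 3; -4 -3 4]) = 10
det = (+1)·(-1)·(-231) + (-1)·(5)·(-98) + (+1)·(-2)·(10) = 701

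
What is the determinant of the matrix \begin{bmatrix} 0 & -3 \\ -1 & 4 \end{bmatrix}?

det = 0·4 − (-3)·(-1) = 0 − 3 = -3

The determinant is -3.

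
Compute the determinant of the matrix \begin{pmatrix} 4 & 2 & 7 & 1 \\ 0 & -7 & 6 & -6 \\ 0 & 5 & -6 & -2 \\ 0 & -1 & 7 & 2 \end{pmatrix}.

-944

Expand along column 1 (it has 3 zeros):
  + (4) · M_11   where M_11 = det([-7 6 -6; 5 -6 -2; -1 7 2]) = -236
det = (+1)·(4)·(-236) = -944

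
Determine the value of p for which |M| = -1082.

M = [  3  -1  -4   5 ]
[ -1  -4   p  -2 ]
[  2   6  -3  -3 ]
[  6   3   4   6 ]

Expanding along the row containing p, det(M) is linear in p: det(M) = (-15)·p + (-1067).
Set (-15)·p + (-1067) = -1082  ⇒  (-15)·p = -15  ⇒  p = 1.

p = 1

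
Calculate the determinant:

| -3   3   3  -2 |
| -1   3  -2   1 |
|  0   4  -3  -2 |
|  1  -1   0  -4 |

52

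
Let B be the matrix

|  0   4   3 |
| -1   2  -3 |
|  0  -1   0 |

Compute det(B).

Expand along column 1:
  − (-1) · |4 3; -1 0| = −(-1)·(0 − (-3)) = 3

3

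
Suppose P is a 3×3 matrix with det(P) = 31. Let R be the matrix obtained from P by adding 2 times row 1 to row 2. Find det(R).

Adding a multiple of one row to another leaves the determinant unchanged.
det(R) = (1)·(31) = 31

|R| = 31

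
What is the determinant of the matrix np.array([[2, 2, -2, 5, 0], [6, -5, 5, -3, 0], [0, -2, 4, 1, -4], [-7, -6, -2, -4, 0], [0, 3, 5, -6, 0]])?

-672

Expand along column 5 (it has 4 zeros):
  + (-4) · M_35   where M_35 = det([2 2 -2 5; 6 -5 5 -3; -7 -6 -2 -4; 0 3 5 -6]) = 168
det = (+1)·(-4)·(168) = -672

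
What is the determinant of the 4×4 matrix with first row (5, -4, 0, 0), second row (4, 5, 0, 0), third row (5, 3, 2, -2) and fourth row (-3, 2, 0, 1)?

The matrix is block lower-triangular with a 2×2 block and a 2×2 block on the diagonal, so its determinant equals the product of the determinants of the diagonal blocks.
det of the 2×2 block = 41
det of the 2×2 block = 2
det = (41)·(2) = 82

82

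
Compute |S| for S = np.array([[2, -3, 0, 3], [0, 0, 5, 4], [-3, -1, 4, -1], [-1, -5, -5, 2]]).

393

Expand along row 2 (it has 2 zeros):
  − (5) · M_23   where M_23 = det([2 -3 3; -3 -1 -1; -1 -5 2]) = 7
  + (4) · M_24   where M_24 = det([2 -3 0; -3 -1 4; -1 -5 -5]) = 107
det = (-1)·(5)·(7) + (+1)·(4)·(107) = 393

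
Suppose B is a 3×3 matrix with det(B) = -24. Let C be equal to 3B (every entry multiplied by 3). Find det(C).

For a 3×3 matrix, det(3B) = 3^3·det(B) = 27·det(B).
det(C) = (27)·(-24) = -648

-648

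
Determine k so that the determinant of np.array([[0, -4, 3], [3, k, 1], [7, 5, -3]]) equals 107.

k = -6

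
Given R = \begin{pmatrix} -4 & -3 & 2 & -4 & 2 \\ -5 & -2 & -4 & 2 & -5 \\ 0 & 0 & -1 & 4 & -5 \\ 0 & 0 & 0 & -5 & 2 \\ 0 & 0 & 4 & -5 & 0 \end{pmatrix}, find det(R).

R is block upper-triangular with a 2×2 block and a 3×3 block on the diagonal, so its determinant equals the product of the determinants of the diagonal blocks.
det of the 2×2 block = -7
det of the 3×3 block = -78
det = (-7)·(-78) = 546

546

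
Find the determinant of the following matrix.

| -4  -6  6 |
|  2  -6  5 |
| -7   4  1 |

122

Expand along row 1:
  + (-4) · |-6 5; 4 1| = (-4)·(-6 − 20) = 104
  − (-6) · |2 5; -7 1| = −(-6)·(2 − (-35)) = 222
  + 6 · |2 -6; -7 4| = 6·(8 − 42) = -204
Sum: (104) + (222) + (-204) = 122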